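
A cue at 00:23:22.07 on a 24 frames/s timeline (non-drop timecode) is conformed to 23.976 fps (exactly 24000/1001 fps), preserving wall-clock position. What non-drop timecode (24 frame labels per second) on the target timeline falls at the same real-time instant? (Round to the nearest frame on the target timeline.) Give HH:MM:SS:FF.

00:23:20:21

Source frame index: (0×3600 + 23×60 + 22) × 24 + 7 = 33655.
Real time: 33655 / (24) = 33655/24 s.
Target frame: (33655/24) × (24000/1001) = 33655000/1001 ≈ 33621.379 → 33621.
At 24 labels/s: frame 33621 → 00:23:20:21.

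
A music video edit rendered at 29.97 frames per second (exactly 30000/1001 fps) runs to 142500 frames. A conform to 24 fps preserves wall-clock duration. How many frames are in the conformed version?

Target frames = source frames × (target rate / source rate) = 142500 × (24)/(30000/1001) = 142500 × 1001/1250 = 114114.

114114 frames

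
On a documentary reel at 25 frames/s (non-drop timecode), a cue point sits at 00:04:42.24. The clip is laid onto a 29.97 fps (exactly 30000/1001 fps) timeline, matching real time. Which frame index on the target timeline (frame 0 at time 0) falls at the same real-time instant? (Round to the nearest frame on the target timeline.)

Source frame index: (0×3600 + 4×60 + 42) × 25 + 24 = 7074.
Real time: 7074 / (25) = 7074/25 s.
Target frame: (7074/25) × (30000/1001) = 8488800/1001 ≈ 8480.320 → 8480.

frame 8480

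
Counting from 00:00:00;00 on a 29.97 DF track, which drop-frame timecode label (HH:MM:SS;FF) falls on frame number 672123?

06:13:46;15

Each 10-minute DF block holds 10 × 60 × 30 − 9 × 2 = 17982 frames. 672123 ÷ 17982 → 37 full blocks, remainder 6789.
Within the partial block the first minute is 1800 frames and each further minute 1798, so 3 further minute boundaries passed. Total skipped labels = 18 × 37 + 2 × 3 = 672.
Non-drop label index = 672123 + 672 = 672795; at 30 labels/s that is 06:13:46:15, i.e. DF 06:13:46;15.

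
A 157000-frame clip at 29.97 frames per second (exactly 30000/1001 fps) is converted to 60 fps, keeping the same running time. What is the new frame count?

Target frames = source frames × (target rate / source rate) = 157000 × (60)/(30000/1001) = 157000 × 1001/500 = 314314.

314314 frames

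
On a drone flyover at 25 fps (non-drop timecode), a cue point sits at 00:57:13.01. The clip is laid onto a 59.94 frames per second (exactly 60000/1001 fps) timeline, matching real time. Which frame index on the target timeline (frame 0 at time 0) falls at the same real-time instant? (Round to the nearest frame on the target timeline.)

frame 205777

Source frame index: (0×3600 + 57×60 + 13) × 25 + 1 = 85826.
Real time: 85826 / (25) = 85826/25 s.
Target frame: (85826/25) × (60000/1001) = 15844800/77 ≈ 205776.623 → 205777.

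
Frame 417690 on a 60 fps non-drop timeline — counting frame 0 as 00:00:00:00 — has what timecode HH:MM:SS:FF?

417690 ÷ 60 = 6961 full seconds, remainder 30 frames.
6961 s = 1 h 56 min 1 s.
Timecode: 01:56:01:30.

01:56:01:30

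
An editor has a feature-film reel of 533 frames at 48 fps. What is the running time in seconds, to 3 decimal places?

Running time = 533 × 1/48 = 533/48 s ≈ 11.104 s.

11.104 seconds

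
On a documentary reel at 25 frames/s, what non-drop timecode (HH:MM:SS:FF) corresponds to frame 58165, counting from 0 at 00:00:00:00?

58165 ÷ 25 = 2326 full seconds, remainder 15 frames.
2326 s = 0 h 38 min 46 s.
Timecode: 00:38:46:15.

00:38:46:15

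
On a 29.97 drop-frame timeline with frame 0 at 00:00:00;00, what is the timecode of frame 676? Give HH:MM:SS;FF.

00:00:22;16

Ten DF minutes hold 17982 frames, so frame 676 lies in block 0 (frames 0–17981) with 676 frames into that block.
The block's first minute is 1800 frames and the rest 1798 each; 676 frames reaches minute 0, so 0 × 18 + 0 × 2 = 0 labels have been skipped so far.
Adding those back, label number 676 + 0 = 676 at 30 labels/s is 22 s + 16 f = 0 h 0 min 22 s frame 16, i.e. 00:00:22;16.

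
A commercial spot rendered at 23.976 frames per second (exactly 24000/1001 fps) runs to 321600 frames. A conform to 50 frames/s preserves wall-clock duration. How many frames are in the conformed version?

Target frames = source frames × (target rate / source rate) = 321600 × (50)/(24000/1001) = 321600 × 1001/480 = 670670.

670670 frames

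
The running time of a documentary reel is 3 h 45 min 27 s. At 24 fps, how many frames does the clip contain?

324648 frames

3 h 45 min 27 s = 13527 s.
Frames = 13527 × 24 = 324648.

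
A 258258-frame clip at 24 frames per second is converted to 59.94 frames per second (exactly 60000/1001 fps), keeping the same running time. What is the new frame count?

645000 frames

Target frames = source frames × (target rate / source rate) = 258258 × (60000/1001)/(24) = 258258 × 2500/1001 = 645000.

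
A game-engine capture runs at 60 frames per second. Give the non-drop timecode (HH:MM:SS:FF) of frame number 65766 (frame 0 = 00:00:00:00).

65766 ÷ 60 = 1096 full seconds, remainder 6 frames.
1096 s = 0 h 18 min 16 s.
Timecode: 00:18:16:06.

00:18:16:06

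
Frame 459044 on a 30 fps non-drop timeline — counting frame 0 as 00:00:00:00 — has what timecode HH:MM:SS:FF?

459044 ÷ 30 = 15301 full seconds, remainder 14 frames.
15301 s = 4 h 15 min 1 s.
Timecode: 04:15:01:14.

04:15:01:14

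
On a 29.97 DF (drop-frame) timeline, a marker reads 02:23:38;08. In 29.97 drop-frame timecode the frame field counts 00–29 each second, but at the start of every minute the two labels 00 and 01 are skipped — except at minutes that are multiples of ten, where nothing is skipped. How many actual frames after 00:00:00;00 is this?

As if non-drop at 30 labels/s: (2 × 3600 + 23 × 60 + 38) × 30 + 8 = 258548.
Minute boundaries passed: 143; those not divisible by 10: 143 − 14 = 129; dropped labels = 2 × 129 = 258.
Actual frame index = 258548 − 258 = 258290.

258290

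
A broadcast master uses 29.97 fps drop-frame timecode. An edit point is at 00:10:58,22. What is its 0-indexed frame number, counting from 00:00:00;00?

As if non-drop at 30 labels/s: (0 × 3600 + 10 × 60 + 58) × 30 + 22 = 19762.
Minute boundaries passed: 10; those not divisible by 10: 10 − 1 = 9; dropped labels = 2 × 9 = 18.
Actual frame index = 19762 − 18 = 19744.

19744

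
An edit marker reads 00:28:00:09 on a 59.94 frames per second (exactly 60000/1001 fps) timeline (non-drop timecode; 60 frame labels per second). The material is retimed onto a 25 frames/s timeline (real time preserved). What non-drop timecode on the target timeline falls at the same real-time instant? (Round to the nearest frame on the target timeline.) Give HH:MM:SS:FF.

00:28:01:21

Source frame index: (0×3600 + 28×60 + 0) × 60 + 9 = 100809.
Real time: 100809 / (60000/1001) = 33636603/20000 s.
Target frame: (33636603/20000) × (25) = 33636603/800 ≈ 42045.754 → 42046.
At 25 labels/s: frame 42046 → 00:28:01:21.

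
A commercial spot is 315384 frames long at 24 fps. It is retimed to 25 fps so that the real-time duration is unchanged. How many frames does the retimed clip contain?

Target frames = source frames × (target rate / source rate) = 315384 × (25)/(24) = 315384 × 25/24 = 328525.

328525 frames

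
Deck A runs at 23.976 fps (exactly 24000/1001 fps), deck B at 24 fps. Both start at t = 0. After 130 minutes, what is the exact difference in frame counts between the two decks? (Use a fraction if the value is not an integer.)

130 min = 7800 s.
A emits 24000/1001 × 7800 = 14400000/77 frames; B emits 24 × 7800 = 187200.
Difference = 14400/77 frames (≈ 187.0130); B is ahead of A.

14400/77 frames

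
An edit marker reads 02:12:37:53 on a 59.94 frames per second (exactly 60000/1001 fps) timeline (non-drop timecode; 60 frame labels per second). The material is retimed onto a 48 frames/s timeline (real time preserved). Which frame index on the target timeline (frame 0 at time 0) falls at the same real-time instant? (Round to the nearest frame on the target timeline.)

frame 382360

Source frame index: (2×3600 + 12×60 + 37) × 60 + 53 = 477473.
Real time: 477473 / (60000/1001) = 477950473/60000 s.
Target frame: (477950473/60000) × (48) = 477950473/1250 ≈ 382360.378 → 382360.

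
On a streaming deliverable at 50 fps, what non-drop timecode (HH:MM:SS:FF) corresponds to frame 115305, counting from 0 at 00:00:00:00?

115305 ÷ 50 = 2306 full seconds, remainder 5 frames.
2306 s = 0 h 38 min 26 s.
Timecode: 00:38:26:05.

00:38:26:05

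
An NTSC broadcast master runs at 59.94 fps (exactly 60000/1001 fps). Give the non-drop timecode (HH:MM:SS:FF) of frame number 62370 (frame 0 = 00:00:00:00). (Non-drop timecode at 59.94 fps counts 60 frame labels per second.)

00:17:19:30

62370 ÷ 60 = 1039 full seconds, remainder 30 frames.
1039 s = 0 h 17 min 19 s.
Timecode: 00:17:19:30.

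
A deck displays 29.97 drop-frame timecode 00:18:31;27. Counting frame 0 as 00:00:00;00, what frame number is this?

Complete 10-minute blocks: 1, each 17982 frames → 17982.
Remaining 8 whole minutes in the current block: 1800 + 7 × 1798 = 14386 frames.
Within the current minute: 31 × 30 + 27 − 2 = 955 (labels ;00/;01 skipped at this minute). Total = 17982 + 14386 + 955 = 33323.

33323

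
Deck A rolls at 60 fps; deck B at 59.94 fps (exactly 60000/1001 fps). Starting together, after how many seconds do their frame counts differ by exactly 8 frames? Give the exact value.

2002/15 seconds

The gap grows by |60000/1001 − 60| = 60/1001 frames per second.
Time for a 8-frame gap: 8 ÷ (60/1001) = 2002/15 s.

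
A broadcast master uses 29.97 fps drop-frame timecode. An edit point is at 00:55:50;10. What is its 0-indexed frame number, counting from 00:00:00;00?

100410

As if non-drop at 30 labels/s: (0 × 3600 + 55 × 60 + 50) × 30 + 10 = 100510.
Minute boundaries passed: 55; those not divisible by 10: 55 − 5 = 50; dropped labels = 2 × 50 = 100.
Actual frame index = 100510 − 100 = 100410.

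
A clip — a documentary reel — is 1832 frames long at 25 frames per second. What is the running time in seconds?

Running time = 1832 / (25) = 73.28 s.

73.28 seconds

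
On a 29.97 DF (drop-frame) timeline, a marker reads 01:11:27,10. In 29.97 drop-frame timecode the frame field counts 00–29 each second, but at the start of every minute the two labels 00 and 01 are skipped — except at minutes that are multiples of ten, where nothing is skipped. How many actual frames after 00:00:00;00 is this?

As if non-drop at 30 labels/s: (1 × 3600 + 11 × 60 + 27) × 30 + 10 = 128620.
Minute boundaries passed: 71; those not divisible by 10: 71 − 7 = 64; dropped labels = 2 × 64 = 128.
Actual frame index = 128620 − 128 = 128492.

128492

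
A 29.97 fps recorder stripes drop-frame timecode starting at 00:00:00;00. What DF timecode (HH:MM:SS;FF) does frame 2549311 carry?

Ten DF minutes hold 17982 frames, so frame 2549311 lies in block 141 (frames 2535462–2553443) with 13849 frames into that block.
The block's first minute is 1800 frames and the rest 1798 each; 13849 frames reaches minute 7, so 141 × 18 + 7 × 2 = 2552 labels have been skipped so far.
Adding those back, label number 2549311 + 2552 = 2551863 at 30 labels/s is 85062 s + 3 f = 23 h 37 min 42 s frame 3, i.e. 23:37:42;03.

23:37:42;03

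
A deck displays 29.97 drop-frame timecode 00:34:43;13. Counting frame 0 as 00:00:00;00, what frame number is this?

62441

As if non-drop at 30 labels/s: (0 × 3600 + 34 × 60 + 43) × 30 + 13 = 62503.
Minute boundaries passed: 34; those not divisible by 10: 34 − 3 = 31; dropped labels = 2 × 31 = 62.
Actual frame index = 62503 − 62 = 62441.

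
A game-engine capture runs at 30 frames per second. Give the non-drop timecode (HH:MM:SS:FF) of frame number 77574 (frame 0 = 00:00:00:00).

77574 ÷ 30 = 2585 full seconds, remainder 24 frames.
2585 s = 0 h 43 min 5 s.
Timecode: 00:43:05:24.

00:43:05:24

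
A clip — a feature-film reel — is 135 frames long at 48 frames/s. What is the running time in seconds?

Running time = 135 / (48) = 2.8125 s.

2.8125 seconds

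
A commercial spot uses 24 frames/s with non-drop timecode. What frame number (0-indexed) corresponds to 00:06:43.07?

9679

Total seconds to the label: (0 × 3600 + 6 × 60 + 43) = 403.
Frame index = 403 × 24 + 7 = 9679.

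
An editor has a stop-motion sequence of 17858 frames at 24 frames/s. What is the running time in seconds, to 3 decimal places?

744.083 seconds

Running time = 17858 × 1/24 = 8929/12 s ≈ 744.083 s.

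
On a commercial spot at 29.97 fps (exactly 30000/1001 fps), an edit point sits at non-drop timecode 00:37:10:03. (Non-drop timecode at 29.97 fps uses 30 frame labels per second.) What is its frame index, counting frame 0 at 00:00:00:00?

Total seconds to the label: (0 × 3600 + 37 × 60 + 10) = 2230.
Frame index = 2230 × 30 + 3 = 66903.

frame 66903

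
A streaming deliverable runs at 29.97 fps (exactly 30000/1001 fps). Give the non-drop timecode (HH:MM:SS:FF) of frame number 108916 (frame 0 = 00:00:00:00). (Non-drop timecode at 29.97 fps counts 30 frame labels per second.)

108916 ÷ 30 = 3630 full seconds, remainder 16 frames.
3630 s = 1 h 0 min 30 s.
Timecode: 01:00:30:16.

01:00:30:16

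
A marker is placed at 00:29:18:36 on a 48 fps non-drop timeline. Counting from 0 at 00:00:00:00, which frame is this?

84420

Total seconds to the label: (0 × 3600 + 29 × 60 + 18) = 1758.
Frame index = 1758 × 48 + 36 = 84420.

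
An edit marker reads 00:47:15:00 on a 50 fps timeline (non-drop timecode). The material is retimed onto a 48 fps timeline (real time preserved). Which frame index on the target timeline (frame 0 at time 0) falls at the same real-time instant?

frame 136080

Source frame index: (0×3600 + 47×60 + 15) × 50 + 0 = 141750.
Real time: 141750 / (50) = 2835 s.
Target frame: (2835) × (48) = 136080.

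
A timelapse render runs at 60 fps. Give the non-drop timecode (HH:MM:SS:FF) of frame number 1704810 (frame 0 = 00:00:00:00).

07:53:33:30

1704810 ÷ 60 = 28413 full seconds, remainder 30 frames.
28413 s = 7 h 53 min 33 s.
Timecode: 07:53:33:30.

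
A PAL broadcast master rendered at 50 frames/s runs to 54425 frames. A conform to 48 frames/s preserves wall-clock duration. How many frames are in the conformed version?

52248 frames

Target frames = source frames × (target rate / source rate) = 54425 × (48)/(50) = 54425 × 24/25 = 52248.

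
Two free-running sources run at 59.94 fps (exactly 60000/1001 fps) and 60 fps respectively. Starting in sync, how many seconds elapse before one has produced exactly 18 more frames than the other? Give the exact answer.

The gap grows by |60 − 60000/1001| = 60/1001 frames per second.
Time for a 18-frame gap: 18 ÷ (60/1001) = 300.3 s.

300.3 seconds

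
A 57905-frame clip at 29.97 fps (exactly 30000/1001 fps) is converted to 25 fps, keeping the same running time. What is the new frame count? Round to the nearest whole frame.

Frames at target rate = 57905 × (25) / (30000/1001) = 11592581/240 ≈ 48302.421.
Nearest whole frame: 48302.

48302 frames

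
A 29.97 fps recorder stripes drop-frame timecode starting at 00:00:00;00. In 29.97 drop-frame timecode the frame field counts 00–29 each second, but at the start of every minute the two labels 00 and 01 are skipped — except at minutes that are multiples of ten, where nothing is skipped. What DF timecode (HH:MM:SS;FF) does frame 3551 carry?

Each 10-minute DF block holds 10 × 60 × 30 − 9 × 2 = 17982 frames. 3551 ÷ 17982 → 0 full blocks, remainder 3551.
Within the partial block the first minute is 1800 frames and each further minute 1798, so 1 further minute boundary passed. Total skipped labels = 18 × 0 + 2 × 1 = 2.
Non-drop label index = 3551 + 2 = 3553; at 30 labels/s that is 00:01:58:13, i.e. DF 00:01:58;13.

00:01:58;13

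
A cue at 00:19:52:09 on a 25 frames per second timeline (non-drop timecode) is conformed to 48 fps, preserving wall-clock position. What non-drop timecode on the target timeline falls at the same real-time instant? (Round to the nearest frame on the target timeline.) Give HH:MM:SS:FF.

Source frame index: (0×3600 + 19×60 + 52) × 25 + 9 = 29809.
Real time: 29809 / (25) = 29809/25 s.
Target frame: (29809/25) × (48) = 1430832/25 ≈ 57233.280 → 57233.
At 48 labels/s: frame 57233 → 00:19:52:17.

00:19:52:17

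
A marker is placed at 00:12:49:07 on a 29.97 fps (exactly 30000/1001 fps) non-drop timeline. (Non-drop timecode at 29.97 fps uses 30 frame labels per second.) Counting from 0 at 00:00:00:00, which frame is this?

frame 23077

Total seconds to the label: (0 × 3600 + 12 × 60 + 49) = 769.
Frame index = 769 × 30 + 7 = 23077.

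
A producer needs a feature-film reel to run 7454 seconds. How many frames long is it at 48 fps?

357792 frames

Frames = 7454 × 48 = 357792.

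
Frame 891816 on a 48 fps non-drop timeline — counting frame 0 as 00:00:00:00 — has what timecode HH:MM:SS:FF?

891816 ÷ 48 = 18579 full seconds, remainder 24 frames.
18579 s = 5 h 9 min 39 s.
Timecode: 05:09:39:24.

05:09:39:24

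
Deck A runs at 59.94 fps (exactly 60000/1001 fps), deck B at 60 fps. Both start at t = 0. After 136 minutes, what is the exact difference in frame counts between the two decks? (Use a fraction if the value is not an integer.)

489600/1001 frames

136 min = 8160 s.
A emits 60000/1001 × 8160 = 489600000/1001 frames; B emits 60 × 8160 = 489600.
Difference = 489600/1001 frames (≈ 489.1109); B is ahead of A.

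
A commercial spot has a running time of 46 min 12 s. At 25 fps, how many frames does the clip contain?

46 min 12 s = 2772 s.
Frames = 2772 × 25 = 69300.

69300 frames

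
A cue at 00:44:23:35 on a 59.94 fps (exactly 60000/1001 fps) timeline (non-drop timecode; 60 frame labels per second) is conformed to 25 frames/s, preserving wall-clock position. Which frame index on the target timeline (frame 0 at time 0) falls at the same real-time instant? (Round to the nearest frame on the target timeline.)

Source frame index: (0×3600 + 44×60 + 23) × 60 + 35 = 159815.
Real time: 159815 / (60000/1001) = 31994963/12000 s.
Target frame: (31994963/12000) × (25) = 31994963/480 ≈ 66656.173 → 66656.

frame 66656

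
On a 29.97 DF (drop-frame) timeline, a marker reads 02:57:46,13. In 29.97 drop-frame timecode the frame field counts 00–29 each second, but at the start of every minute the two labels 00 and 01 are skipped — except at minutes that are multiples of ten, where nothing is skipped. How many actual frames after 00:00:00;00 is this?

As if non-drop at 30 labels/s: (2 × 3600 + 57 × 60 + 46) × 30 + 13 = 319993.
Minute boundaries passed: 177; those not divisible by 10: 177 − 17 = 160; dropped labels = 2 × 160 = 320.
Actual frame index = 319993 − 320 = 319673.

319673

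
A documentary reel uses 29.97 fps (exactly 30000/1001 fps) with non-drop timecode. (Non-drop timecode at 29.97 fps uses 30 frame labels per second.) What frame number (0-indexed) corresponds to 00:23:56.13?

43093

Total seconds to the label: (0 × 3600 + 23 × 60 + 56) = 1436.
Frame index = 1436 × 30 + 13 = 43093.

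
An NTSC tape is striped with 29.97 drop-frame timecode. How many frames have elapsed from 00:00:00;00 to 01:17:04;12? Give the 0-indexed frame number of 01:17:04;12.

138592

Complete 10-minute blocks: 7, each 17982 frames → 125874.
Remaining 7 whole minutes in the current block: 1800 + 6 × 1798 = 12588 frames.
Within the current minute: 4 × 30 + 12 − 2 = 130 (labels ;00/;01 skipped at this minute). Total = 125874 + 12588 + 130 = 138592.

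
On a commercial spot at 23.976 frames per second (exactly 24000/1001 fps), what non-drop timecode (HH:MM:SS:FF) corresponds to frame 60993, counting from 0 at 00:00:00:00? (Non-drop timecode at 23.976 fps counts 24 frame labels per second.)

60993 ÷ 24 = 2541 full seconds, remainder 9 frames.
2541 s = 0 h 42 min 21 s.
Timecode: 00:42:21:09.

00:42:21:09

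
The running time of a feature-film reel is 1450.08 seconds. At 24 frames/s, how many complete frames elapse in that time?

34801 frames

Frames = 1450.08 × 24 = 870048/25 ≈ 34801.9200.
Complete frames: 34801.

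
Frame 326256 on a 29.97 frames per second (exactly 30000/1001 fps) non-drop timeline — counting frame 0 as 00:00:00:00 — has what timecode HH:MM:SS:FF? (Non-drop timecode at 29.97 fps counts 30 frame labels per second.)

03:01:15:06

326256 ÷ 30 = 10875 full seconds, remainder 6 frames.
10875 s = 3 h 1 min 15 s.
Timecode: 03:01:15:06.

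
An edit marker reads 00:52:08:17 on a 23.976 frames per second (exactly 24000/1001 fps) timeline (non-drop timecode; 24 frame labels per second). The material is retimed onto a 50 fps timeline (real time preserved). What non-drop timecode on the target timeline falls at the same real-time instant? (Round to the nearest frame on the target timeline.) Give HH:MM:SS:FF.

Source frame index: (0×3600 + 52×60 + 8) × 24 + 17 = 75089.
Real time: 75089 / (24000/1001) = 75164089/24000 s.
Target frame: (75164089/24000) × (50) = 75164089/480 ≈ 156591.852 → 156592.
At 50 labels/s: frame 156592 → 00:52:11:42.

00:52:11:42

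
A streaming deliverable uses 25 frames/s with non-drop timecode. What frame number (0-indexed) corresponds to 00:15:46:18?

23668

Total seconds to the label: (0 × 3600 + 15 × 60 + 46) = 946.
Frame index = 946 × 25 + 18 = 23668.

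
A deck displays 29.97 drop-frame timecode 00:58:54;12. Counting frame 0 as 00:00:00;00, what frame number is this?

As if non-drop at 30 labels/s: (0 × 3600 + 58 × 60 + 54) × 30 + 12 = 106032.
Minute boundaries passed: 58; those not divisible by 10: 58 − 5 = 53; dropped labels = 2 × 53 = 106.
Actual frame index = 106032 − 106 = 105926.

105926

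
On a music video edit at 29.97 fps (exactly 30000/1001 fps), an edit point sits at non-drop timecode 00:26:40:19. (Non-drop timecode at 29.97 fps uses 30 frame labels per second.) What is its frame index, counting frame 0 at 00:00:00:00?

Total seconds to the label: (0 × 3600 + 26 × 60 + 40) = 1600.
Frame index = 1600 × 30 + 19 = 48019.

48019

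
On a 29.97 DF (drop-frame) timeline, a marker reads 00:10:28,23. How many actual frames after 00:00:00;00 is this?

18845

Complete 10-minute blocks: 1, each 17982 frames → 17982.
Remaining 0 whole minutes in the current block: 0 frames.
Within the current minute: 28 × 30 + 23 = 863. Total = 17982 + 0 + 863 = 18845.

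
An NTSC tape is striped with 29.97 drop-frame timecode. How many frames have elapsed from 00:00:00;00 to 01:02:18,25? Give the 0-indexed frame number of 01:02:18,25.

As if non-drop at 30 labels/s: (1 × 3600 + 2 × 60 + 18) × 30 + 25 = 112165.
Minute boundaries passed: 62; those not divisible by 10: 62 − 6 = 56; dropped labels = 2 × 56 = 112.
Actual frame index = 112165 − 112 = 112053.

112053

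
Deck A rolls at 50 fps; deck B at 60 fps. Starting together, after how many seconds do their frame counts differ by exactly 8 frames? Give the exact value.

0.8 seconds

The gap grows by |60 − 50| = 10 frames per second.
Time for a 8-frame gap: 8 ÷ (10) = 0.8 s.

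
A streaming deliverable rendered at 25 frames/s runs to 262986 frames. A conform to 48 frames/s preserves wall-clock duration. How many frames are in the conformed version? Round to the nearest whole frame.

504933 frames

Frames at target rate = 262986 × (48) / (25) = 12623328/25 ≈ 504933.120.
Nearest whole frame: 504933.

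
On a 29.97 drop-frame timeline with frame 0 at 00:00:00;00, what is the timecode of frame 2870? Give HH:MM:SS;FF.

Each 10-minute DF block holds 10 × 60 × 30 − 9 × 2 = 17982 frames. 2870 ÷ 17982 → 0 full blocks, remainder 2870.
Within the partial block the first minute is 1800 frames and each further minute 1798, so 1 further minute boundary passed. Total skipped labels = 18 × 0 + 2 × 1 = 2.
Non-drop label index = 2870 + 2 = 2872; at 30 labels/s that is 00:01:35:22, i.e. DF 00:01:35;22.

00:01:35;22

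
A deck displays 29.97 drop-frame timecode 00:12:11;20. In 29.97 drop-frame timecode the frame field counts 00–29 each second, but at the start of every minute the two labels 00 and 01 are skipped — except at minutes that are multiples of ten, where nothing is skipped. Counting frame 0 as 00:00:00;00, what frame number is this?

Complete 10-minute blocks: 1, each 17982 frames → 17982.
Remaining 2 whole minutes in the current block: 1800 + 1 × 1798 = 3598 frames.
Within the current minute: 11 × 30 + 20 − 2 = 348 (labels ;00/;01 skipped at this minute). Total = 17982 + 3598 + 348 = 21928.

21928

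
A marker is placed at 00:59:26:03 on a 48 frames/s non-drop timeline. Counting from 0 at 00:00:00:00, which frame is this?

Total seconds to the label: (0 × 3600 + 59 × 60 + 26) = 3566.
Frame index = 3566 × 48 + 3 = 171171.

171171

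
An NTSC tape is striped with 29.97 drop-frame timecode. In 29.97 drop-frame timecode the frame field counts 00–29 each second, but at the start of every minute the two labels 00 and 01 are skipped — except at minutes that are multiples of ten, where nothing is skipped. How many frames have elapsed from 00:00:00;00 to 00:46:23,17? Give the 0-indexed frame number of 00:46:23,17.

83423

As if non-drop at 30 labels/s: (0 × 3600 + 46 × 60 + 23) × 30 + 17 = 83507.
Minute boundaries passed: 46; those not divisible by 10: 46 − 4 = 42; dropped labels = 2 × 42 = 84.
Actual frame index = 83507 − 84 = 83423.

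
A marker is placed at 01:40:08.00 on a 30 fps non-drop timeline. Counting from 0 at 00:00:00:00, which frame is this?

180240

Total seconds to the label: (1 × 3600 + 40 × 60 + 8) = 6008.
Frame index = 6008 × 30 + 0 = 180240.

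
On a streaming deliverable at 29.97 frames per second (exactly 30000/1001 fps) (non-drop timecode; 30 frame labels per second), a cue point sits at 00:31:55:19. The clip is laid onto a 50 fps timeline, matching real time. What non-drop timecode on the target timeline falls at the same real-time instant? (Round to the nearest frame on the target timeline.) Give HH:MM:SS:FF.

00:31:57:27

Source frame index: (0×3600 + 31×60 + 55) × 30 + 19 = 57469.
Real time: 57469 / (30000/1001) = 57526469/30000 s.
Target frame: (57526469/30000) × (50) = 57526469/600 ≈ 95877.448 → 95877.
At 50 labels/s: frame 95877 → 00:31:57:27.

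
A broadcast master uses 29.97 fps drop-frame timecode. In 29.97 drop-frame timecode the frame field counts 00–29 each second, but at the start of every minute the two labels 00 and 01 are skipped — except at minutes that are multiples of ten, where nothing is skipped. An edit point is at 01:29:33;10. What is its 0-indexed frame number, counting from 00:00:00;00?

161038

As if non-drop at 30 labels/s: (1 × 3600 + 29 × 60 + 33) × 30 + 10 = 161200.
Minute boundaries passed: 89; those not divisible by 10: 89 − 8 = 81; dropped labels = 2 × 81 = 162.
Actual frame index = 161200 − 162 = 161038.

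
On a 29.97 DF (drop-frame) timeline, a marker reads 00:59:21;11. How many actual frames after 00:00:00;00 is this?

As if non-drop at 30 labels/s: (0 × 3600 + 59 × 60 + 21) × 30 + 11 = 106841.
Minute boundaries passed: 59; those not divisible by 10: 59 − 5 = 54; dropped labels = 2 × 54 = 108.
Actual frame index = 106841 − 108 = 106733.

106733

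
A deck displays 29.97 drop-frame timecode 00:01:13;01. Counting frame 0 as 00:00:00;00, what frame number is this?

Complete 10-minute blocks: 0, each 17982 frames → 0.
Remaining 1 whole minute in the current block: 1800 + 0 × 1798 = 1800 frames.
Within the current minute: 13 × 30 + 1 − 2 = 389 (labels ;00/;01 skipped at this minute). Total = 0 + 1800 + 389 = 2189.

2189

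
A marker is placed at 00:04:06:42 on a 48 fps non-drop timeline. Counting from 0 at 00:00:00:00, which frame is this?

frame 11850

Total seconds to the label: (0 × 3600 + 4 × 60 + 6) = 246.
Frame index = 246 × 48 + 42 = 11850.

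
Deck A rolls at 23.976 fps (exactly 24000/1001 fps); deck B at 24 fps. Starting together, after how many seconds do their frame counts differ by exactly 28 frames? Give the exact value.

7007/6 seconds

The gap grows by |24 − 24000/1001| = 24/1001 frames per second.
Time for a 28-frame gap: 28 ÷ (24/1001) = 7007/6 s.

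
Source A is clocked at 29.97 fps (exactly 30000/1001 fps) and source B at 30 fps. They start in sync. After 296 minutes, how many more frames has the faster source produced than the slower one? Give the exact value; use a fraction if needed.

532800/1001 frames

296 min = 17760 s.
A emits 30000/1001 × 17760 = 532800000/1001 frames; B emits 30 × 17760 = 532800.
Difference = 532800/1001 frames (≈ 532.2677); B is ahead of A.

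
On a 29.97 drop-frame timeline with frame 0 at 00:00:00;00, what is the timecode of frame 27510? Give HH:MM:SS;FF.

00:15:17;28

Ten DF minutes hold 17982 frames, so frame 27510 lies in block 1 (frames 17982–35963) with 9528 frames into that block.
The block's first minute is 1800 frames and the rest 1798 each; 9528 frames reaches minute 5, so 1 × 18 + 5 × 2 = 28 labels have been skipped so far.
Adding those back, label number 27510 + 28 = 27538 at 30 labels/s is 917 s + 28 f = 0 h 15 min 17 s frame 28, i.e. 00:15:17;28.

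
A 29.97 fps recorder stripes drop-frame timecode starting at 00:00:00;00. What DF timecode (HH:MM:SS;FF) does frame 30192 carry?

Ten DF minutes hold 17982 frames, so frame 30192 lies in block 1 (frames 17982–35963) with 12210 frames into that block.
The block's first minute is 1800 frames and the rest 1798 each; 12210 frames reaches minute 6, so 1 × 18 + 6 × 2 = 30 labels have been skipped so far.
Adding those back, label number 30192 + 30 = 30222 at 30 labels/s is 1007 s + 12 f = 0 h 16 min 47 s frame 12, i.e. 00:16:47;12.

00:16:47;12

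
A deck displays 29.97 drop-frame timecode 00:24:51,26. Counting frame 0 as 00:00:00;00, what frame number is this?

44712

Complete 10-minute blocks: 2, each 17982 frames → 35964.
Remaining 4 whole minutes in the current block: 1800 + 3 × 1798 = 7194 frames.
Within the current minute: 51 × 30 + 26 − 2 = 1554 (labels ;00/;01 skipped at this minute). Total = 35964 + 7194 + 1554 = 44712.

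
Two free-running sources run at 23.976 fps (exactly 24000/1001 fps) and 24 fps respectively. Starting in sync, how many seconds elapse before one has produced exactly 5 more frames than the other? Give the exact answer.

The gap grows by |24 − 24000/1001| = 24/1001 frames per second.
Time for a 5-frame gap: 5 ÷ (24/1001) = 5005/24 s.

5005/24 seconds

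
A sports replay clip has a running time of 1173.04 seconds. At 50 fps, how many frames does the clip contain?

Frames = 1173.04 × 50 = 58652.

58652 frames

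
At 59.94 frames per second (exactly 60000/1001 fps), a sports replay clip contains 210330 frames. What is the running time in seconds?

3509.0055 seconds

Running time = 210330 / (60000/1001) = 3509.0055 s.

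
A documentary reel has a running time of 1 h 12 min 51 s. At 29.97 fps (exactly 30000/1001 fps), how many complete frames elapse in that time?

1 h 12 min 51 s = 4371 s.
Frames = 4371 × 30000/1001 = 131130000/1001 ≈ 130999.0010.
Complete frames: 130999.

130999 frames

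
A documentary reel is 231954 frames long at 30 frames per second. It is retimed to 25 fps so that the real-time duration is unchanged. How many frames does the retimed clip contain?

193295 frames

Target frames = source frames × (target rate / source rate) = 231954 × (25)/(30) = 231954 × 5/6 = 193295.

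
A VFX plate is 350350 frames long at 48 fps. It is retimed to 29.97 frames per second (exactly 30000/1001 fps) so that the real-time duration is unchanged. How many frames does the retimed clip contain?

Target frames = source frames × (target rate / source rate) = 350350 × (30000/1001)/(48) = 350350 × 625/1001 = 218750.

218750 frames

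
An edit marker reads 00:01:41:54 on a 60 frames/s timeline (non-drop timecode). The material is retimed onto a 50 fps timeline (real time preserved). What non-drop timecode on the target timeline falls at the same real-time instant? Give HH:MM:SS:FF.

00:01:41:45

Source frame index: (0×3600 + 1×60 + 41) × 60 + 54 = 6114.
Real time: 6114 / (60) = 1019/10 s.
Target frame: (1019/10) × (50) = 5095.
At 50 labels/s: frame 5095 → 00:01:41:45.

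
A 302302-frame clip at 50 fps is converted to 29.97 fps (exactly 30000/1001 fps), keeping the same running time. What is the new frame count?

Target frames = source frames × (target rate / source rate) = 302302 × (30000/1001)/(50) = 302302 × 600/1001 = 181200.

181200 frames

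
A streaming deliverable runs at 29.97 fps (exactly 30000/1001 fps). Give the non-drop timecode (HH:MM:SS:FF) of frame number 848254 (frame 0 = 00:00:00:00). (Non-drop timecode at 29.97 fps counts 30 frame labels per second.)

07:51:15:04

848254 ÷ 30 = 28275 full seconds, remainder 4 frames.
28275 s = 7 h 51 min 15 s.
Timecode: 07:51:15:04.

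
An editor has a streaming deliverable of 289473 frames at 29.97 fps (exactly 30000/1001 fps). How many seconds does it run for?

Running time = 289473 / (30000/1001) = 9658.7491 s.

9658.7491 seconds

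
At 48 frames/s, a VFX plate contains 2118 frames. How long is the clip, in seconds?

44.125 seconds

Running time = 2118 / (48) = 44.125 s.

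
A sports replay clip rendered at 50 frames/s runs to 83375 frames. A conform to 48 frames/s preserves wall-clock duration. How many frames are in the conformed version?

80040 frames

Target frames = source frames × (target rate / source rate) = 83375 × (48)/(50) = 83375 × 24/25 = 80040.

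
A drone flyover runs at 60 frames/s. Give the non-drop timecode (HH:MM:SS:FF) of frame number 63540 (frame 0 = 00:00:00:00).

00:17:39:00

63540 ÷ 60 = 1059 full seconds, remainder 0 frames.
1059 s = 0 h 17 min 39 s.
Timecode: 00:17:39:00.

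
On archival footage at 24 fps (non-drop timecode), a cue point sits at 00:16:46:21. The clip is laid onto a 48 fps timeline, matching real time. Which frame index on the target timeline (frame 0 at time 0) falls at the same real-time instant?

Source frame index: (0×3600 + 16×60 + 46) × 24 + 21 = 24165.
Real time: 24165 / (24) = 8055/8 s.
Target frame: (8055/8) × (48) = 48330.

frame 48330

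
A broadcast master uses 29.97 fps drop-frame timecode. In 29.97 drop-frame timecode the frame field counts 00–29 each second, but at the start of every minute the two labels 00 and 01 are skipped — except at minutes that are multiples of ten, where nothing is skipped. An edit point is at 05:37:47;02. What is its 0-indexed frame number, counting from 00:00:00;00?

As if non-drop at 30 labels/s: (5 × 3600 + 37 × 60 + 47) × 30 + 2 = 608012.
Minute boundaries passed: 337; those not divisible by 10: 337 − 33 = 304; dropped labels = 2 × 304 = 608.
Actual frame index = 608012 − 608 = 607404.

607404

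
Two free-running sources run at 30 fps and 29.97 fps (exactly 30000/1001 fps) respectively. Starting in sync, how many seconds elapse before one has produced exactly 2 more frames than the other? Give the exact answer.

The gap grows by |30000/1001 − 30| = 30/1001 frames per second.
Time for a 2-frame gap: 2 ÷ (30/1001) = 1001/15 s.

1001/15 seconds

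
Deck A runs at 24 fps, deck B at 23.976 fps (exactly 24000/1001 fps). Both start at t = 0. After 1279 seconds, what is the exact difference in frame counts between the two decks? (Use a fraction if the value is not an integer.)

A emits 24 × 1279 = 30696 frames; B emits 24000/1001 × 1279 = 30696000/1001.
Difference = 30696/1001 frames (≈ 30.6653); B is behind A.

30696/1001 frames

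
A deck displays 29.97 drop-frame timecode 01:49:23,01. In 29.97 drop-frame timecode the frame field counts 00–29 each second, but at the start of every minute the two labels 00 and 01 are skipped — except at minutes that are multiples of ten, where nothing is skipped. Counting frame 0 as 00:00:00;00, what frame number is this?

196693

As if non-drop at 30 labels/s: (1 × 3600 + 49 × 60 + 23) × 30 + 1 = 196891.
Minute boundaries passed: 109; those not divisible by 10: 109 − 10 = 99; dropped labels = 2 × 99 = 198.
Actual frame index = 196891 − 198 = 196693.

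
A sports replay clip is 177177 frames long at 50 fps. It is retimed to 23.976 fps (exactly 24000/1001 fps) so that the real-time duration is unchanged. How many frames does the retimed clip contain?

84960 frames

Target frames = source frames × (target rate / source rate) = 177177 × (24000/1001)/(50) = 177177 × 480/1001 = 84960.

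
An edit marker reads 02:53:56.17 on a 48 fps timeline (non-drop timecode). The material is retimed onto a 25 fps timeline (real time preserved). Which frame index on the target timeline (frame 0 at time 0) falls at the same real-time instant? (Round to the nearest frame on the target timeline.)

Source frame index: (2×3600 + 53×60 + 56) × 48 + 17 = 500945.
Real time: 500945 / (48) = 500945/48 s.
Target frame: (500945/48) × (25) = 12523625/48 ≈ 260908.854 → 260909.

frame 260909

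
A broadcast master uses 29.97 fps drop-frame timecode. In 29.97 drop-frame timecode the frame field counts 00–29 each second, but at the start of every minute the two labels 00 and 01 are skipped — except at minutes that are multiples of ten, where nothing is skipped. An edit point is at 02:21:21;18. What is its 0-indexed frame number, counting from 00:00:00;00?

254194

As if non-drop at 30 labels/s: (2 × 3600 + 21 × 60 + 21) × 30 + 18 = 254448.
Minute boundaries passed: 141; those not divisible by 10: 141 − 14 = 127; dropped labels = 2 × 127 = 254.
Actual frame index = 254448 − 254 = 254194.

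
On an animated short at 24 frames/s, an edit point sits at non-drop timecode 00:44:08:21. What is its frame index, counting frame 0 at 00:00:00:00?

Total seconds to the label: (0 × 3600 + 44 × 60 + 8) = 2648.
Frame index = 2648 × 24 + 21 = 63573.

63573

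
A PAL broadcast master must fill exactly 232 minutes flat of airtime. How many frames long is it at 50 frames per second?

696000 frames

232 min = 13920 s.
Frames = 13920 × 50 = 696000.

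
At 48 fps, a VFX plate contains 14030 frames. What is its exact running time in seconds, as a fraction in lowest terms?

Running time = 14030 ÷ (48) = 14030 × 1/48 = 7015/24 s.

7015/24 seconds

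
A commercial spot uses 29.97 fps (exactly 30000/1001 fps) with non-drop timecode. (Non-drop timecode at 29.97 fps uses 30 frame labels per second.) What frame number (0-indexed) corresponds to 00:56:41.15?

Total seconds to the label: (0 × 3600 + 56 × 60 + 41) = 3401.
Frame index = 3401 × 30 + 15 = 102045.

frame 102045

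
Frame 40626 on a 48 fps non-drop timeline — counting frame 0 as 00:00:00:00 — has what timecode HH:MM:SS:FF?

00:14:06:18

40626 ÷ 48 = 846 full seconds, remainder 18 frames.
846 s = 0 h 14 min 6 s.
Timecode: 00:14:06:18.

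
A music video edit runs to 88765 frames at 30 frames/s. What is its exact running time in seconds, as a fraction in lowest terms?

17753/6 seconds

Running time = 88765 ÷ (30) = 88765 × 1/30 = 17753/6 s.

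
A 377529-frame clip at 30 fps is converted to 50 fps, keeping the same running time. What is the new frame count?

Frames at target rate = 377529 × (50) / (30) = 629215.

629215 frames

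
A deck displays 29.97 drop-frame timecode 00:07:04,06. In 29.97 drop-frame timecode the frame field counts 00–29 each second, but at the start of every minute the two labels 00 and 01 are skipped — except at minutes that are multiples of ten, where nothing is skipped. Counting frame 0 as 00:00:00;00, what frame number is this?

12712

As if non-drop at 30 labels/s: (0 × 3600 + 7 × 60 + 4) × 30 + 6 = 12726.
Minute boundaries passed: 7; those not divisible by 10: 7 − 0 = 7; dropped labels = 2 × 7 = 14.
Actual frame index = 12726 − 14 = 12712.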